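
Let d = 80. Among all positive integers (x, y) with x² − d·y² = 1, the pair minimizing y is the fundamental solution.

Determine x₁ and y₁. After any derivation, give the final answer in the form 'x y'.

√80 = [8; 1,16, …], period ℓ=2 (even) → k=1
i=0: a=8 ⇒ p=8, q=1
i=1: a=1 ⇒ p=9, q=1
fundamental: x₁=9, y₁=1  (since 81 − 80·1 = 1)

9 1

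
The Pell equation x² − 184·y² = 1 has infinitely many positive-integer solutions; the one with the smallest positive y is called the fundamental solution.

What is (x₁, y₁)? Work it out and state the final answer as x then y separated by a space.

√184 → a₀=13, period (1,1,3,2,1,2,1,2,3,1,1,26); ℓ=12 even so k=11
a_0=13:  p_0=13·1+0=13,  q_0=13·0+1=1
a_1=1:  p_1=1·13+1=14,  q_1=1·1+0=1
…
a_4=2:  p_4=2·95+27=217,  q_4=2·7+2=16
…
a_6=2:  p_6=2·312+217=841,  q_6=2·23+16=62
a_7=1:  p_7=1·841+312=1153,  q_7=1·62+23=85
a_8=2:  p_8=2·1153+841=3147,  q_8=2·85+62=232
a_9=3:  p_9=3·3147+1153=10594,  q_9=3·232+85=781
a_10=1:  p_10=1·10594+3147=13741,  q_10=1·781+232=1013
a_11=1:  p_11=1·13741+10594=24335,  q_11=1·1013+781=1794
→ (24335, 1794).  Check: 24335²=592192225, 184·1794²=592192224, difference 1.

24335 1794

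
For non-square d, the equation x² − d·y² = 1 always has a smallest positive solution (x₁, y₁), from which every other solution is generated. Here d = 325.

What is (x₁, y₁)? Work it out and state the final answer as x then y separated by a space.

649 36

d=325: √d = [18; 36] (ℓ=1, odd), read p_1/q_1
step 0: (18, 1)  from 18·(1,0) + (0,1)
step 1: (649, 36)  from 36·(18,1) + (1,0)
→ (649, 36).  Check: 649²=421201, 325·36²=421200, difference 1.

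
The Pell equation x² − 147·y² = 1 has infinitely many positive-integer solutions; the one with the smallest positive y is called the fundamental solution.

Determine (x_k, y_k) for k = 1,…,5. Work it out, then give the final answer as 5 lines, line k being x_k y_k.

[12; 8,24] for √147; ℓ=2 ⇒ convergent index 1
a_0=12:  p_0=12·1+0=12,  q_0=12·0+1=1
a_1=8:  p_1=8·12+1=97,  q_1=8·1+0=8
fundamental: x₁=97, y₁=8  (since 9409 − 147·64 = 1)
(x_2, y_2) = (97·97 + 147·8·8, 97·8 + 8·97) = (18817, 1552)
(x_3, y_3) = (97·18817 + 147·8·1552, 97·1552 + 8·18817) = (3650401, 301080)
(x_4, y_4) = (97·3650401 + 147·8·301080, 97·301080 + 8·3650401) = (708158977, 58407968)
(x_5, y_5) = (97·708158977 + 147·8·58407968, 97·58407968 + 8·708158977) = (137379191137, 11330844712)

97 8
18817 1552
3650401 301080
708158977 58407968
137379191137 11330844712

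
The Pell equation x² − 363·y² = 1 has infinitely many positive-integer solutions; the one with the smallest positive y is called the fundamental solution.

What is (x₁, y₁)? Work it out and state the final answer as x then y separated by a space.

√363 = [19; 19,38, …], period ℓ=2 (even) → k=1
k=0  a_k=19  p_k/q_k = 19/1
k=1  a_k=19  p_k/q_k = 362/19
fundamental: x₁=362, y₁=19  (since 131044 − 363·361 = 1)

362 19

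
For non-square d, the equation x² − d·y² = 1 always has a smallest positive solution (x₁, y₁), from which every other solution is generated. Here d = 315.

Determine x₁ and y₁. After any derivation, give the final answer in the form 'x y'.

√315 → a₀=17, period (1,2,1,34); ℓ=4 even so k=3
a_0=17:  p_0=17·1+0=17,  q_0=17·0+1=1
a_1=1:  p_1=1·17+1=18,  q_1=1·1+0=1
a_2=2:  p_2=2·18+17=53,  q_2=2·1+1=3
a_3=1:  p_3=1·53+18=71,  q_3=1·3+1=4
→ (71, 4).  Check: 71²=5041, 315·4²=5040, difference 1.

71 4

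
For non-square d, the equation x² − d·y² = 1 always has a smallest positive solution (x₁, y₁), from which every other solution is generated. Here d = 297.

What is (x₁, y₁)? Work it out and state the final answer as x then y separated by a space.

48599 2820

[17; 4,3,1,1,2,1,1,3,4,34] for √297; ℓ=10 ⇒ convergent index 9
step 0: (17, 1)  from 17·(1,0) + (0,1)
step 1: (69, 4)  from 4·(17,1) + (1,0)
step 2: (224, 13)  from 3·(69,4) + (17,1)
step 3: (293, 17)  from 1·(224,13) + (69,4)
step 4: (517, 30)  from 1·(293,17) + (224,13)
step 5: (1327, 77)  from 2·(517,30) + (293,17)
step 6: (1844, 107)  from 1·(1327,77) + (517,30)
step 7: (3171, 184)  from 1·(1844,107) + (1327,77)
step 8: (11357, 659)  from 3·(3171,184) + (1844,107)
step 9: (48599, 2820)  from 4·(11357,659) + (3171,184)
(x₁, y₁) = (48599, 2820);  48599² − 297·2820² = 1 ✓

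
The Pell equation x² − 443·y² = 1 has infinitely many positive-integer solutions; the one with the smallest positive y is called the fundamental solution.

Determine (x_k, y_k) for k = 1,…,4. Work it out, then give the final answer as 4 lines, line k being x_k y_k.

d=443: √d = [21; 21,42] (ℓ=2, even), read p_1/q_1
step 0: (21, 1)  from 21·(1,0) + (0,1)
step 1: (442, 21)  from 21·(21,1) + (1,0)
(x₁, y₁) = (442, 21);  442² − 443·21² = 1 ✓
(x_2, y_2) = (442·442 + 443·21·21, 442·21 + 21·442) = (390727, 18564)
(x_3, y_3) = (442·390727 + 443·21·18564, 442·18564 + 21·390727) = (345402226, 16410555)
(x_4, y_4) = (442·345402226 + 443·21·16410555, 442·16410555 + 21·345402226) = (305335177057, 14506912056)

442 21
390727 18564
345402226 16410555
305335177057 14506912056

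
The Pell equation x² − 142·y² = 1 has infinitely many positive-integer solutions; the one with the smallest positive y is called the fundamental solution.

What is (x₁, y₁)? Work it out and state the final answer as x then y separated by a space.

d=142: √d = [11; 1,10,1,22] (ℓ=4, even), read p_3/q_3
a_0=11:  p_0=11·1+0=11,  q_0=11·0+1=1
…
a_2=10:  p_2=10·12+11=131,  q_2=10·1+1=11
a_3=1:  p_3=1·131+12=143,  q_3=1·11+1=12
(x₁, y₁) = (143, 12);  143² − 142·12² = 1 ✓

143 12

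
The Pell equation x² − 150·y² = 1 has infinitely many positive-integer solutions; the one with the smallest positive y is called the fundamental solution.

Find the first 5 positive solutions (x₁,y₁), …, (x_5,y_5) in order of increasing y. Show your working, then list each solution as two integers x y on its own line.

[12; 4,24] for √150; ℓ=2 ⇒ convergent index 1
a_0=12:  p_0=12·1+0=12,  q_0=12·0+1=1
a_1=4:  p_1=4·12+1=49,  q_1=4·1+0=4
(x₁, y₁) = (49, 4);  49² − 150·4² = 1 ✓
k=2:  x_2 = 49·49+150·4·4 = 4801,  y_2 = 49·4+4·49 = 392
k=3:  x_3 = 49·4801+150·4·392 = 470449,  y_3 = 49·392+4·4801 = 38412
k=4:  x_4 = 49·470449+150·4·38412 = 46099201,  y_4 = 49·38412+4·470449 = 3763984
k=5:  x_5 = 49·46099201+150·4·3763984 = 4517251249,  y_5 = 49·3763984+4·46099201 = 368832020

49 4
4801 392
470449 38412
46099201 3763984
4517251249 368832020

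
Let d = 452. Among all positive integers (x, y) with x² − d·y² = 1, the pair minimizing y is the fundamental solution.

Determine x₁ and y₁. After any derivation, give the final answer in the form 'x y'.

1204353 56648

√452 → a₀=21, period (3,1,5,3,10,3,5,1,3,42); ℓ=10 even so k=9
step 0: (21, 1)  from 21·(1,0) + (0,1)
…
step 2: (85, 4)  from 1·(64,3) + (21,1)
step 3: (489, 23)  from 5·(85,4) + (64,3)
step 4: (1552, 73)  from 3·(489,23) + (85,4)
step 5: (16009, 753)  from 10·(1552,73) + (489,23)
step 6: (49579, 2332)  from 3·(16009,753) + (1552,73)
step 7: (263904, 12413)  from 5·(49579,2332) + (16009,753)
step 8: (313483, 14745)  from 1·(263904,12413) + (49579,2332)
step 9: (1204353, 56648)  from 3·(313483,14745) + (263904,12413)
(x₁, y₁) = (1204353, 56648);  1204353² − 452·56648² = 1 ✓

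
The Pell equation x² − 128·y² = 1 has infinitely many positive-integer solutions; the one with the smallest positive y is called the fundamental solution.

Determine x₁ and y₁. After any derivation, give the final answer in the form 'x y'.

√128 → a₀=11, period (3,5,3,22); ℓ=4 even so k=3
a_0=11:  p_0=11·1+0=11,  q_0=11·0+1=1
a_1=3:  p_1=3·11+1=34,  q_1=3·1+0=3
a_2=5:  p_2=5·34+11=181,  q_2=5·3+1=16
a_3=3:  p_3=3·181+34=577,  q_3=3·16+3=51
fundamental: x₁=577, y₁=51  (since 332929 − 128·2601 = 1)

577 51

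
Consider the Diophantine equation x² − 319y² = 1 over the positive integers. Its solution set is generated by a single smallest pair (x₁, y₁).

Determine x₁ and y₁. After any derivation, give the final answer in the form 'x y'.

√319 → a₀=17, period (1,6,5,1,4,…,6,1,34); ℓ=14 even so k=13
a_0=17:  p_0=17·1+0=17,  q_0=17·0+1=1
…
a_2=6:  p_2=6·18+17=125,  q_2=6·1+1=7
a_3=5:  p_3=5·125+18=643,  q_3=5·7+1=36
…
a_5=4:  p_5=4·768+643=3715,  q_5=4·43+36=208
a_6=3:  p_6=3·3715+768=11913,  q_6=3·208+43=667
…
a_9=4:  p_9=4·58797+15628=250816,  q_9=4·3292+875=14043
a_10=1:  p_10=1·250816+58797=309613,  q_10=1·14043+3292=17335
…
a_12=6:  p_12=6·1798881+309613=11102899,  q_12=6·100718+17335=621643
a_13=1:  p_13=1·11102899+1798881=12901780,  q_13=1·621643+100718=722361
fundamental: x₁=12901780, y₁=722361  (since 166455927168400 − 319·521805414321 = 1)

12901780 722361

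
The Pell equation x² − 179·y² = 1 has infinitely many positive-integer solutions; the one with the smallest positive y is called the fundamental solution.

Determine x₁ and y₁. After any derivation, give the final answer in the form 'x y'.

4190210 313191

[13; 2,1,1,1,3,…,1,2,26] for √179; ℓ=14 ⇒ convergent index 13
a_0=13:  p_0=13·1+0=13,  q_0=13·0+1=1
…
a_6=5:  p_6=5·388+107=2047,  q_6=5·29+8=153
a_7=13:  p_7=13·2047+388=26999,  q_7=13·153+29=2018
…
a_10=1:  p_10=1·438125+137042=575167,  q_10=1·32747+10243=42990
…
a_12=1:  p_12=1·1013292+575167=1588459,  q_12=1·75737+42990=118727
a_13=2:  p_13=2·1588459+1013292=4190210,  q_13=2·118727+75737=313191
→ (4190210, 313191).  Check: 4190210²=17557859844100, 179·313191²=17557859844099, difference 1.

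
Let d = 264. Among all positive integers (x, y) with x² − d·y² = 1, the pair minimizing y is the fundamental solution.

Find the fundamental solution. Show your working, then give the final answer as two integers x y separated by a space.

√264 = [16; 4,32, …], period ℓ=2 (even) → k=1
k=0  a_k=16  p_k/q_k = 16/1
k=1  a_k=4  p_k/q_k = 65/4
→ (65, 4).  Check: 65²=4225, 264·4²=4224, difference 1.

65 4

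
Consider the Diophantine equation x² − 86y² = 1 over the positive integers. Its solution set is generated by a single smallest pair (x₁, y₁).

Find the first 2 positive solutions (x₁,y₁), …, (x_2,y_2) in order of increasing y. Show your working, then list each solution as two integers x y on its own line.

10405 1122
216528049 23348820

d=86: √d = [9; 3,1,1,1,8,1,1,1,3,18] (ℓ=10, even), read p_9/q_9
k=0  a_k=9  p_k/q_k = 9/1
k=1  a_k=3  p_k/q_k = 28/3
…
k=4  a_k=1  p_k/q_k = 102/11
k=5  a_k=8  p_k/q_k = 881/95
k=6  a_k=1  p_k/q_k = 983/106
…
k=8  a_k=1  p_k/q_k = 2847/307
k=9  a_k=3  p_k/q_k = 10405/1122
→ (10405, 1122).  Check: 10405²=108264025, 86·1122²=108264024, difference 1.
(10405+1122√86)^2 = 216528049 + 23348820√86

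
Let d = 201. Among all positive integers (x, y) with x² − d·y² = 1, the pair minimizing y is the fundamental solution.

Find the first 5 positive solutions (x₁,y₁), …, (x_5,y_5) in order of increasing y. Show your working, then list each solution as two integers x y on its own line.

515095 36332
530645718049 37428863080
546665912276384215 38558840456348868
563169756167477608732801 39722931849688611461840
580171851105627091828167877975 40922167162192151801416600732

√201 → a₀=14, period (5,1,1,1,2,…,1,5,28); ℓ=14 even so k=13
step 0: (14, 1)  from 14·(1,0) + (0,1)
…
step 4: (241, 17)  from 1·(156,11) + (85,6)
…
step 11: (58085, 4097)  from 1·(33317,2350) + (24768,1747)
step 12: (91402, 6447)  from 1·(58085,4097) + (33317,2350)
step 13: (515095, 36332)  from 5·(91402,6447) + (58085,4097)
→ (515095, 36332).  Check: 515095²=265322859025, 201·36332²=265322859024, difference 1.
n=2: (515095,36332)∘(515095,36332) = (515095·515095+201·36332·36332, 515095·36332+36332·515095) = (530645718049,37428863080)
n=3: (530645718049,37428863080)∘(515095,36332) = (515095·530645718049+201·36332·37428863080, 515095·37428863080+36332·530645718049) = (546665912276384215,38558840456348868)
n=4: (546665912276384215,38558840456348868)∘(515095,36332) = (515095·546665912276384215+201·36332·38558840456348868, 515095·38558840456348868+36332·546665912276384215) = (563169756167477608732801,39722931849688611461840)
n=5: (563169756167477608732801,39722931849688611461840)∘(515095,36332) = (515095·563169756167477608732801+201·36332·39722931849688611461840, 515095·39722931849688611461840+36332·563169756167477608732801) = (580171851105627091828167877975,40922167162192151801416600732)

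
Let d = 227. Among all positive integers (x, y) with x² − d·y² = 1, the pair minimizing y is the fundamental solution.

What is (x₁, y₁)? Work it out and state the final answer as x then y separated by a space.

226 15

√227 = [15; 15,30, …], period ℓ=2 (even) → k=1
step 0: (15, 1)  from 15·(1,0) + (0,1)
step 1: (226, 15)  from 15·(15,1) + (1,0)
(x₁, y₁) = (226, 15);  226² − 227·15² = 1 ✓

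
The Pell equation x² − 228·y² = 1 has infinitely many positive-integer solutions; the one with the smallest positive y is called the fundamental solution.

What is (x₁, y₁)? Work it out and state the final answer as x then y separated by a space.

151 10

√228 → a₀=15, period (10,30); ℓ=2 even so k=1
i=0: a=15 ⇒ p=15, q=1
i=1: a=10 ⇒ p=151, q=10
fundamental: x₁=151, y₁=10  (since 22801 − 228·100 = 1)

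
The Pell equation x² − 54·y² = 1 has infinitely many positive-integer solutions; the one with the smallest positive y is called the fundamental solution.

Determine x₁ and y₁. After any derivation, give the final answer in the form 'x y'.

485 66

[7; 2,1,6,1,2,14] for √54; ℓ=6 ⇒ convergent index 5
k=0  a_k=7  p_k/q_k = 7/1
k=1  a_k=2  p_k/q_k = 15/2
k=2  a_k=1  p_k/q_k = 22/3
…
k=4  a_k=1  p_k/q_k = 169/23
k=5  a_k=2  p_k/q_k = 485/66
→ (485, 66).  Check: 485²=235225, 54·66²=235224, difference 1.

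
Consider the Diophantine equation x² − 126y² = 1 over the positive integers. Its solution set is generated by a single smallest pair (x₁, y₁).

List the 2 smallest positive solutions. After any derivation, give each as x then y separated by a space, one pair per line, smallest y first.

√126 = [11; 4,2,4,22, …], period ℓ=4 (even) → k=3
a_0=11:  p_0=11·1+0=11,  q_0=11·0+1=1
a_1=4:  p_1=4·11+1=45,  q_1=4·1+0=4
a_2=2:  p_2=2·45+11=101,  q_2=2·4+1=9
a_3=4:  p_3=4·101+45=449,  q_3=4·9+4=40
(x₁, y₁) = (449, 40);  449² − 126·40² = 1 ✓
k=2:  x_2 = 449·449+126·40·40 = 403201,  y_2 = 449·40+40·449 = 35920

449 40
403201 35920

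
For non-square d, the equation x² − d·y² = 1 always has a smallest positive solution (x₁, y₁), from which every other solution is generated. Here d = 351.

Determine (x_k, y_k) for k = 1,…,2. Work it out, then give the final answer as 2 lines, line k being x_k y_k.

62425 3332
7793761249 416000200

√351 → a₀=18, period (1,2,1,3,2,2,2,3,1,2,1,36); ℓ=12 even so k=11
step 0: (18, 1)  from 18·(1,0) + (0,1)
…
step 4: (281, 15)  from 3·(75,4) + (56,3)
…
step 6: (1555, 83)  from 2·(637,34) + (281,15)
…
step 8: (12796, 683)  from 3·(3747,200) + (1555,83)
…
step 10: (45882, 2449)  from 2·(16543,883) + (12796,683)
step 11: (62425, 3332)  from 1·(45882,2449) + (16543,883)
→ (62425, 3332).  Check: 62425²=3896880625, 351·3332²=3896880624, difference 1.
(62425+3332√351)^2 = 7793761249 + 416000200√351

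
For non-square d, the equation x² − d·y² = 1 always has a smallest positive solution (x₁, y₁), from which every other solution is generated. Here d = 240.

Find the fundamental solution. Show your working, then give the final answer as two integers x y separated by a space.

d=240: √d = [15; 2,30] (ℓ=2, even), read p_1/q_1
i=0: a=15 ⇒ p=15, q=1
i=1: a=2 ⇒ p=31, q=2
(x₁, y₁) = (31, 2);  31² − 240·2² = 1 ✓

31 2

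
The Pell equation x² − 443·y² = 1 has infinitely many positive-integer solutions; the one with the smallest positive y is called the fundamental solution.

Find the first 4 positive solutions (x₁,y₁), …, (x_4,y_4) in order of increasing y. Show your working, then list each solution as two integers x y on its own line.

√443 → a₀=21, period (21,42); ℓ=2 even so k=1
a_0=21:  p_0=21·1+0=21,  q_0=21·0+1=1
a_1=21:  p_1=21·21+1=442,  q_1=21·1+0=21
(x₁, y₁) = (442, 21);  442² − 443·21² = 1 ✓
(x_2, y_2) = (442·442 + 443·21·21, 442·21 + 21·442) = (390727, 18564)
(x_3, y_3) = (442·390727 + 443·21·18564, 442·18564 + 21·390727) = (345402226, 16410555)
(x_4, y_4) = (442·345402226 + 443·21·16410555, 442·16410555 + 21·345402226) = (305335177057, 14506912056)

442 21
390727 18564
345402226 16410555
305335177057 14506912056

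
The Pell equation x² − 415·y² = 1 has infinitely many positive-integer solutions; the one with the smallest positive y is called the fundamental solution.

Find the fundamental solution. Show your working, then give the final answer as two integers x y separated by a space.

√415 → a₀=20, period (2,1,2,4,6,…,1,2,40); ℓ=16 even so k=15
step 0: (20, 1)  from 20·(1,0) + (0,1)
…
step 2: (61, 3)  from 1·(41,2) + (20,1)
step 3: (163, 8)  from 2·(61,3) + (41,2)
step 4: (713, 35)  from 4·(163,8) + (61,3)
…
step 6: (5154, 253)  from 1·(4441,218) + (713,35)
step 7: (9595, 471)  from 1·(5154,253) + (4441,218)
step 8: (33939, 1666)  from 3·(9595,471) + (5154,253)
…
step 11: (508372, 24955)  from 6·(77473,3803) + (43534,2137)
step 12: (2110961, 103623)  from 4·(508372,24955) + (77473,3803)
step 13: (4730294, 232201)  from 2·(2110961,103623) + (508372,24955)
step 14: (6841255, 335824)  from 1·(4730294,232201) + (2110961,103623)
step 15: (18412804, 903849)  from 2·(6841255,335824) + (4730294,232201)
(x₁, y₁) = (18412804, 903849);  18412804² − 415·903849² = 1 ✓

18412804 903849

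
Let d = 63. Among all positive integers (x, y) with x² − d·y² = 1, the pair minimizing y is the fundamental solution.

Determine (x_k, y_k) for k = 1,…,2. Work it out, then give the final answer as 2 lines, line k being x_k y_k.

8 1
127 16

√63 → a₀=7, period (1,14); ℓ=2 even so k=1
k=0  a_k=7  p_k/q_k = 7/1
k=1  a_k=1  p_k/q_k = 8/1
fundamental: x₁=8, y₁=1  (since 64 − 63·1 = 1)
(8+1√63)^2 = 127 + 16√63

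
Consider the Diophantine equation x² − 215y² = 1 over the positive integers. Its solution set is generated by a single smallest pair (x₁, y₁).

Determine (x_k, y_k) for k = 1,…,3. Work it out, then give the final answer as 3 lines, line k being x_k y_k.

44 3
3871 264
340604 23229

√215 = [14; 1,1,1,28, …], period ℓ=4 (even) → k=3
k=0  a_k=14  p_k/q_k = 14/1
k=1  a_k=1  p_k/q_k = 15/1
k=2  a_k=1  p_k/q_k = 29/2
k=3  a_k=1  p_k/q_k = 44/3
fundamental: x₁=44, y₁=3  (since 1936 − 215·9 = 1)
n=2: (44,3)∘(44,3) = (44·44+215·3·3, 44·3+3·44) = (3871,264)
n=3: (3871,264)∘(44,3) = (44·3871+215·3·264, 44·264+3·3871) = (340604,23229)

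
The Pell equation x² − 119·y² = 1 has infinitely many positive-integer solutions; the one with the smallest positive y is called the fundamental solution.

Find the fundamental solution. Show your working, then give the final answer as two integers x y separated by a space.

√119 → a₀=10, period (1,9,1,20); ℓ=4 even so k=3
a_0=10:  p_0=10·1+0=10,  q_0=10·0+1=1
…
a_2=9:  p_2=9·11+10=109,  q_2=9·1+1=10
a_3=1:  p_3=1·109+11=120,  q_3=1·10+1=11
fundamental: x₁=120, y₁=11  (since 14400 − 119·121 = 1)

120 11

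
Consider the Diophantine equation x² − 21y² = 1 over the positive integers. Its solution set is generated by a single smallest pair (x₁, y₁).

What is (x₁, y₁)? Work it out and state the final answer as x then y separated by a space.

d=21: √d = [4; 1,1,2,1,1,8] (ℓ=6, even), read p_5/q_5
a_0=4:  p_0=4·1+0=4,  q_0=4·0+1=1
…
a_2=1:  p_2=1·5+4=9,  q_2=1·1+1=2
…
a_4=1:  p_4=1·23+9=32,  q_4=1·5+2=7
a_5=1:  p_5=1·32+23=55,  q_5=1·7+5=12
→ (55, 12).  Check: 55²=3025, 21·12²=3024, difference 1.

55 12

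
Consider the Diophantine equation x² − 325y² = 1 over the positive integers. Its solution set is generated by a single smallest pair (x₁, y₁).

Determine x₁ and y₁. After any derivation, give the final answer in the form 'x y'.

[18; 36] for √325; ℓ=1 ⇒ convergent index 1
i=0: a=18 ⇒ p=18, q=1
i=1: a=36 ⇒ p=649, q=36
fundamental: x₁=649, y₁=36  (since 421201 − 325·1296 = 1)

649 36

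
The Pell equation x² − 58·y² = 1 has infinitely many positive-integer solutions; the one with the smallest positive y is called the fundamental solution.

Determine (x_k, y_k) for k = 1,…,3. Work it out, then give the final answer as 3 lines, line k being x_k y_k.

19603 2574
768555217 100916244
30131975818099 3956522259690

d=58: √d = [7; 1,1,1,1,1,1,14] (ℓ=7, odd), read p_13/q_13
i=0: a=7 ⇒ p=7, q=1
…
i=3: a=1 ⇒ p=23, q=3
…
i=6: a=1 ⇒ p=99, q=13
…
i=9: a=1 ⇒ p=2993, q=393
…
i=11: a=1 ⇒ p=7532, q=989
i=12: a=1 ⇒ p=12071, q=1585
i=13: a=1 ⇒ p=19603, q=2574
→ (19603, 2574).  Check: 19603²=384277609, 58·2574²=384277608, difference 1.
k=2:  x_2 = 19603·19603+58·2574·2574 = 768555217,  y_2 = 19603·2574+2574·19603 = 100916244
k=3:  x_3 = 19603·768555217+58·2574·100916244 = 30131975818099,  y_3 = 19603·100916244+2574·768555217 = 3956522259690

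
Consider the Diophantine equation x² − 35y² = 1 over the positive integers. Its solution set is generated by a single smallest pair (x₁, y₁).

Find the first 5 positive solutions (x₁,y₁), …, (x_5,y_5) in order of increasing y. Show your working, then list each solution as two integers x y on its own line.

d=35: √d = [5; 1,10] (ℓ=2, even), read p_1/q_1
a_0=5:  p_0=5·1+0=5,  q_0=5·0+1=1
a_1=1:  p_1=1·5+1=6,  q_1=1·1+0=1
fundamental: x₁=6, y₁=1  (since 36 − 35·1 = 1)
n=2: (6,1)∘(6,1) = (6·6+35·1·1, 6·1+1·6) = (71,12)
n=3: (71,12)∘(6,1) = (6·71+35·1·12, 6·12+1·71) = (846,143)
n=4: (846,143)∘(6,1) = (6·846+35·1·143, 6·143+1·846) = (10081,1704)
n=5: (10081,1704)∘(6,1) = (6·10081+35·1·1704, 6·1704+1·10081) = (120126,20305)

6 1
71 12
846 143
10081 1704
120126 20305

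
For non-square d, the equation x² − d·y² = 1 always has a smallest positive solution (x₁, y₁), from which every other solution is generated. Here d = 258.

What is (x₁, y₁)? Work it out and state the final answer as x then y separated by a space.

√258 → a₀=16, period (16,32); ℓ=2 even so k=1
a_0=16:  p_0=16·1+0=16,  q_0=16·0+1=1
a_1=16:  p_1=16·16+1=257,  q_1=16·1+0=16
fundamental: x₁=257, y₁=16  (since 66049 − 258·256 = 1)

257 16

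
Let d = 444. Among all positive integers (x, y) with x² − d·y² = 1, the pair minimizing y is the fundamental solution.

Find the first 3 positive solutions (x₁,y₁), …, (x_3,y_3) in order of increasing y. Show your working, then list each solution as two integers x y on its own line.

295 14
174049 8260
102688615 4873386

d=444: √d = [21; 14,42] (ℓ=2, even), read p_1/q_1
i=0: a=21 ⇒ p=21, q=1
i=1: a=14 ⇒ p=295, q=14
→ (295, 14).  Check: 295²=87025, 444·14²=87024, difference 1.
(295+14√444)^2 = 174049 + 8260√444
(295+14√444)^3 = 102688615 + 4873386√444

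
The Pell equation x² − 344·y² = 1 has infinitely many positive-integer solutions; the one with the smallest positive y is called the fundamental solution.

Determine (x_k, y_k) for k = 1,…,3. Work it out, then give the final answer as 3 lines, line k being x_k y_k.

[18; 1,1,4,1,3,1,4,1,1,36] for √344; ℓ=10 ⇒ convergent index 9
i=0: a=18 ⇒ p=18, q=1
i=1: a=1 ⇒ p=19, q=1
i=2: a=1 ⇒ p=37, q=2
…
i=4: a=1 ⇒ p=204, q=11
…
i=6: a=1 ⇒ p=983, q=53
i=7: a=4 ⇒ p=4711, q=254
i=8: a=1 ⇒ p=5694, q=307
i=9: a=1 ⇒ p=10405, q=561
fundamental: x₁=10405, y₁=561  (since 108264025 − 344·314721 = 1)
(10405+561√344)^2 = 216528049 + 11674410√344
(10405+561√344)^3 = 4505948689285 + 242944471539√344

10405 561
216528049 11674410
4505948689285 242944471539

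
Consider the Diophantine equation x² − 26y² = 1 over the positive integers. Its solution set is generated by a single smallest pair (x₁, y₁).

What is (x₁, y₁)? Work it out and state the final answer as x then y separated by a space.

51 10

√26 → a₀=5, period (10); ℓ=1 odd so k=1
a_0=5:  p_0=5·1+0=5,  q_0=5·0+1=1
a_1=10:  p_1=10·5+1=51,  q_1=10·1+0=10
→ (51, 10).  Check: 51²=2601, 26·10²=2600, difference 1.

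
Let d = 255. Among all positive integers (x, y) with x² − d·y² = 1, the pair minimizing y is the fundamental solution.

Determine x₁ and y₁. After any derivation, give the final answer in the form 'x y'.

16 1

d=255: √d = [15; 1,30] (ℓ=2, even), read p_1/q_1
i=0: a=15 ⇒ p=15, q=1
i=1: a=1 ⇒ p=16, q=1
→ (16, 1).  Check: 16²=256, 255·1²=255, difference 1.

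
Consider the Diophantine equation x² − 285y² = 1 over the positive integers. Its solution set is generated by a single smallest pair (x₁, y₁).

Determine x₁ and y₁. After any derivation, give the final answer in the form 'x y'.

2431 144

√285 → a₀=16, period (1,7,2,7,1,32); ℓ=6 even so k=5
step 0: (16, 1)  from 16·(1,0) + (0,1)
step 1: (17, 1)  from 1·(16,1) + (1,0)
step 2: (135, 8)  from 7·(17,1) + (16,1)
…
step 4: (2144, 127)  from 7·(287,17) + (135,8)
step 5: (2431, 144)  from 1·(2144,127) + (287,17)
fundamental: x₁=2431, y₁=144  (since 5909761 − 285·20736 = 1)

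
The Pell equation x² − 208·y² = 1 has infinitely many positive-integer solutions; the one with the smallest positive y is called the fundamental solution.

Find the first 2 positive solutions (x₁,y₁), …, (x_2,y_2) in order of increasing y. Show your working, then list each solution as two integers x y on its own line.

√208 → a₀=14, period (2,2,1,2,2,28); ℓ=6 even so k=5
step 0: (14, 1)  from 14·(1,0) + (0,1)
step 1: (29, 2)  from 2·(14,1) + (1,0)
step 2: (72, 5)  from 2·(29,2) + (14,1)
step 3: (101, 7)  from 1·(72,5) + (29,2)
step 4: (274, 19)  from 2·(101,7) + (72,5)
step 5: (649, 45)  from 2·(274,19) + (101,7)
→ (649, 45).  Check: 649²=421201, 208·45²=421200, difference 1.
k=2:  x_2 = 649·649+208·45·45 = 842401,  y_2 = 649·45+45·649 = 58410

649 45
842401 58410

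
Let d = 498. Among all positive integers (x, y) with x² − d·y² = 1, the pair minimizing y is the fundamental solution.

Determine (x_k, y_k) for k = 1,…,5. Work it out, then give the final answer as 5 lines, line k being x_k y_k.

179777 8056
64639539457 2896567024
23241404969742401 1041472259739240
8356540122426119709697 374465516875386131936
3004627427155559641130652737 134640574453571113022377304

[22; 3,6,22,6,3,44] for √498; ℓ=6 ⇒ convergent index 5
a_0=22:  p_0=22·1+0=22,  q_0=22·0+1=1
a_1=3:  p_1=3·22+1=67,  q_1=3·1+0=3
a_2=6:  p_2=6·67+22=424,  q_2=6·3+1=19
a_3=22:  p_3=22·424+67=9395,  q_3=22·19+3=421
a_4=6:  p_4=6·9395+424=56794,  q_4=6·421+19=2545
a_5=3:  p_5=3·56794+9395=179777,  q_5=3·2545+421=8056
(x₁, y₁) = (179777, 8056);  179777² − 498·8056² = 1 ✓
(x_2, y_2) = (179777·179777 + 498·8056·8056, 179777·8056 + 8056·179777) = (64639539457, 2896567024)
(x_3, y_3) = (179777·64639539457 + 498·8056·2896567024, 179777·2896567024 + 8056·64639539457) = (23241404969742401, 1041472259739240)
(x_4, y_4) = (179777·23241404969742401 + 498·8056·1041472259739240, 179777·1041472259739240 + 8056·23241404969742401) = (8356540122426119709697, 374465516875386131936)
(x_5, y_5) = (179777·8356540122426119709697 + 498·8056·374465516875386131936, 179777·374465516875386131936 + 8056·8356540122426119709697) = (3004627427155559641130652737, 134640574453571113022377304)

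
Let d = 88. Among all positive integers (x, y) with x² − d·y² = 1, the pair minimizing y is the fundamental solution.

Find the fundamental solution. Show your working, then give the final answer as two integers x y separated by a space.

[9; 2,1,1,1,2,18] for √88; ℓ=6 ⇒ convergent index 5
i=0: a=9 ⇒ p=9, q=1
i=1: a=2 ⇒ p=19, q=2
…
i=4: a=1 ⇒ p=75, q=8
i=5: a=2 ⇒ p=197, q=21
(x₁, y₁) = (197, 21);  197² − 88·21² = 1 ✓

197 21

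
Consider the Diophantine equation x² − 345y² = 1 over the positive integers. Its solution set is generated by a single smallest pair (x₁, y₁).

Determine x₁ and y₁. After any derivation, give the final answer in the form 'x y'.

6761 364

[18; 1,1,2,1,6,1,2,1,1,36] for √345; ℓ=10 ⇒ convergent index 9
a_0=18:  p_0=18·1+0=18,  q_0=18·0+1=1
a_1=1:  p_1=1·18+1=19,  q_1=1·1+0=1
a_2=1:  p_2=1·19+18=37,  q_2=1·1+1=2
a_3=2:  p_3=2·37+19=93,  q_3=2·2+1=5
a_4=1:  p_4=1·93+37=130,  q_4=1·5+2=7
a_5=6:  p_5=6·130+93=873,  q_5=6·7+5=47
…
a_8=1:  p_8=1·2879+1003=3882,  q_8=1·155+54=209
a_9=1:  p_9=1·3882+2879=6761,  q_9=1·209+155=364
→ (6761, 364).  Check: 6761²=45711121, 345·364²=45711120, difference 1.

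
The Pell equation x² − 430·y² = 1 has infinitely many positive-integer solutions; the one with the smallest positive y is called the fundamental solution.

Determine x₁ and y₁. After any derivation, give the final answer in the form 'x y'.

d=430: √d = [20; 1,2,1,3,1,…,2,1,40] (ℓ=14, even), read p_13/q_13
i=0: a=20 ⇒ p=20, q=1
i=1: a=1 ⇒ p=21, q=1
i=2: a=2 ⇒ p=62, q=3
i=3: a=1 ⇒ p=83, q=4
…
i=5: a=1 ⇒ p=394, q=19
…
i=7: a=8 ⇒ p=21794, q=1051
…
i=10: a=3 ⇒ p=599138, q=28893
…
i=12: a=2 ⇒ p=2107880, q=101651
i=13: a=1 ⇒ p=2862251, q=138030
fundamental: x₁=2862251, y₁=138030  (since 8192480787001 − 430·19052280900 = 1)

2862251 138030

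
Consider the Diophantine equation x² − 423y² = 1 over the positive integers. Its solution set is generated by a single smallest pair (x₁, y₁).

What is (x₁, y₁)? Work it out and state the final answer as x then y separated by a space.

√423 = [20; 1,1,3,4,3,1,1,40, …], period ℓ=8 (even) → k=7
i=0: a=20 ⇒ p=20, q=1
i=1: a=1 ⇒ p=21, q=1
i=2: a=1 ⇒ p=41, q=2
i=3: a=3 ⇒ p=144, q=7
…
i=6: a=1 ⇒ p=2612, q=127
i=7: a=1 ⇒ p=4607, q=224
(x₁, y₁) = (4607, 224);  4607² − 423·224² = 1 ✓

4607 224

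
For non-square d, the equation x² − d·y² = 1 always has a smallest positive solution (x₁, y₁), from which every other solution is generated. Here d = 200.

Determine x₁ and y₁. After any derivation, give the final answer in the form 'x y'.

√200 = [14; 7,28, …], period ℓ=2 (even) → k=1
step 0: (14, 1)  from 14·(1,0) + (0,1)
step 1: (99, 7)  from 7·(14,1) + (1,0)
→ (99, 7).  Check: 99²=9801, 200·7²=9800, difference 1.

99 7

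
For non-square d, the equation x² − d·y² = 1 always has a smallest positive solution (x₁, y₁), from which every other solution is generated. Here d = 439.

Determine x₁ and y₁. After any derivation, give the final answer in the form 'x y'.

d=439: √d = [20; 1,19,1,40] (ℓ=4, even), read p_3/q_3
a_0=20:  p_0=20·1+0=20,  q_0=20·0+1=1
…
a_2=19:  p_2=19·21+20=419,  q_2=19·1+1=20
a_3=1:  p_3=1·419+21=440,  q_3=1·20+1=21
→ (440, 21).  Check: 440²=193600, 439·21²=193599, difference 1.

440 21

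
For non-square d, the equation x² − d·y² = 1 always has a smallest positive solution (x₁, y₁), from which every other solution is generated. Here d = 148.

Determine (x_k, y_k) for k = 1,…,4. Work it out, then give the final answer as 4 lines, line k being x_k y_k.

√148 = [12; 6,24, …], period ℓ=2 (even) → k=1
a_0=12:  p_0=12·1+0=12,  q_0=12·0+1=1
a_1=6:  p_1=6·12+1=73,  q_1=6·1+0=6
(x₁, y₁) = (73, 6);  73² − 148·6² = 1 ✓
n=2: (73,6)∘(73,6) = (73·73+148·6·6, 73·6+6·73) = (10657,876)
n=3: (10657,876)∘(73,6) = (73·10657+148·6·876, 73·876+6·10657) = (1555849,127890)
n=4: (1555849,127890)∘(73,6) = (73·1555849+148·6·127890, 73·127890+6·1555849) = (227143297,18671064)

73 6
10657 876
1555849 127890
227143297 18671064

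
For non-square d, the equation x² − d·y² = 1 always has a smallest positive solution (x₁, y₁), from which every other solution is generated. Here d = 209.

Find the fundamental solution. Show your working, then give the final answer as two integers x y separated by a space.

46551 3220

d=209: √d = [14; 2,5,3,2,3,5,2,28] (ℓ=8, even), read p_7/q_7
a_0=14:  p_0=14·1+0=14,  q_0=14·0+1=1
a_1=2:  p_1=2·14+1=29,  q_1=2·1+0=2
a_2=5:  p_2=5·29+14=159,  q_2=5·2+1=11
…
a_5=3:  p_5=3·1171+506=4019,  q_5=3·81+35=278
a_6=5:  p_6=5·4019+1171=21266,  q_6=5·278+81=1471
a_7=2:  p_7=2·21266+4019=46551,  q_7=2·1471+278=3220
fundamental: x₁=46551, y₁=3220  (since 2166995601 − 209·10368400 = 1)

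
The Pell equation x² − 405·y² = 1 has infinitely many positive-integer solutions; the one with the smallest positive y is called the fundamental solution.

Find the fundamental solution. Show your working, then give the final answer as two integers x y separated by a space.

161 8

[20; 8,40] for √405; ℓ=2 ⇒ convergent index 1
a_0=20:  p_0=20·1+0=20,  q_0=20·0+1=1
a_1=8:  p_1=8·20+1=161,  q_1=8·1+0=8
(x₁, y₁) = (161, 8);  161² − 405·8² = 1 ✓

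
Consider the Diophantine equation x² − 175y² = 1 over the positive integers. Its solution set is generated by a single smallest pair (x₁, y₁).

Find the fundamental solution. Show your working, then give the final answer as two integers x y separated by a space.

√175 → a₀=13, period (4,2,1,2,4,26); ℓ=6 even so k=5
a_0=13:  p_0=13·1+0=13,  q_0=13·0+1=1
a_1=4:  p_1=4·13+1=53,  q_1=4·1+0=4
…
a_4=2:  p_4=2·172+119=463,  q_4=2·13+9=35
a_5=4:  p_5=4·463+172=2024,  q_5=4·35+13=153
→ (2024, 153).  Check: 2024²=4096576, 175·153²=4096575, difference 1.

2024 153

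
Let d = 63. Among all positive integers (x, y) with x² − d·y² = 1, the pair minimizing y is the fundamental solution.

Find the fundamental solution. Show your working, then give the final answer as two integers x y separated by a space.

√63 = [7; 1,14, …], period ℓ=2 (even) → k=1
a_0=7:  p_0=7·1+0=7,  q_0=7·0+1=1
a_1=1:  p_1=1·7+1=8,  q_1=1·1+0=1
fundamental: x₁=8, y₁=1  (since 64 − 63·1 = 1)

8 1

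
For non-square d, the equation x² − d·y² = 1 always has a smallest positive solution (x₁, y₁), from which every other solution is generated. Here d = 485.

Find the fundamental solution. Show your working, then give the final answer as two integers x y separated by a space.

√485 = [22; 44, …], period ℓ=1 (odd) → k=1
k=0  a_k=22  p_k/q_k = 22/1
k=1  a_k=44  p_k/q_k = 969/44
(x₁, y₁) = (969, 44);  969² − 485·44² = 1 ✓

969 44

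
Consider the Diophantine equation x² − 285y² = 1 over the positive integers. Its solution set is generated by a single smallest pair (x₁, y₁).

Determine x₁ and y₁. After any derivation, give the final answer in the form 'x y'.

2431 144

√285 → a₀=16, period (1,7,2,7,1,32); ℓ=6 even so k=5
k=0  a_k=16  p_k/q_k = 16/1
k=1  a_k=1  p_k/q_k = 17/1
k=2  a_k=7  p_k/q_k = 135/8
k=3  a_k=2  p_k/q_k = 287/17
k=4  a_k=7  p_k/q_k = 2144/127
k=5  a_k=1  p_k/q_k = 2431/144
(x₁, y₁) = (2431, 144);  2431² − 285·144² = 1 ✓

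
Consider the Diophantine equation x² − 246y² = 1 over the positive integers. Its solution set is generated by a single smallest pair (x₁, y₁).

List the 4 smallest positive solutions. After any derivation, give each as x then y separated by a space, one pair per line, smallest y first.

88805 5662
15772656049 1005627820
2801381440774085 178609557104538
497553357680112580801 31722843436331366360

[15; 1,2,5,1,14,1,5,2,1,30] for √246; ℓ=10 ⇒ convergent index 9
step 0: (15, 1)  from 15·(1,0) + (0,1)
…
step 2: (47, 3)  from 2·(16,1) + (15,1)
step 3: (251, 16)  from 5·(47,3) + (16,1)
step 4: (298, 19)  from 1·(251,16) + (47,3)
step 5: (4423, 282)  from 14·(298,19) + (251,16)
step 6: (4721, 301)  from 1·(4423,282) + (298,19)
step 7: (28028, 1787)  from 5·(4721,301) + (4423,282)
step 8: (60777, 3875)  from 2·(28028,1787) + (4721,301)
step 9: (88805, 5662)  from 1·(60777,3875) + (28028,1787)
(x₁, y₁) = (88805, 5662);  88805² − 246·5662² = 1 ✓
k=2:  x_2 = 88805·88805+246·5662·5662 = 15772656049,  y_2 = 88805·5662+5662·88805 = 1005627820
k=3:  x_3 = 88805·15772656049+246·5662·1005627820 = 2801381440774085,  y_3 = 88805·1005627820+5662·15772656049 = 178609557104538
k=4:  x_4 = 88805·2801381440774085+246·5662·178609557104538 = 497553357680112580801,  y_4 = 88805·178609557104538+5662·2801381440774085 = 31722843436331366360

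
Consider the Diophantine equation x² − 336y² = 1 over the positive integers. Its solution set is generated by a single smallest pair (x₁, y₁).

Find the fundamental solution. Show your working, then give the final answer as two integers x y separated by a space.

√336 = [18; 3,36, …], period ℓ=2 (even) → k=1
k=0  a_k=18  p_k/q_k = 18/1
k=1  a_k=3  p_k/q_k = 55/3
→ (55, 3).  Check: 55²=3025, 336·3²=3024, difference 1.

55 3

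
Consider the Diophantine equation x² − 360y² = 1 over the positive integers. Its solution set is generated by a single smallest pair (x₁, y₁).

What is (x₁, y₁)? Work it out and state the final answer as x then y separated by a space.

√360 → a₀=18, period (1,36); ℓ=2 even so k=1
i=0: a=18 ⇒ p=18, q=1
i=1: a=1 ⇒ p=19, q=1
→ (19, 1).  Check: 19²=361, 360·1²=360, difference 1.

19 1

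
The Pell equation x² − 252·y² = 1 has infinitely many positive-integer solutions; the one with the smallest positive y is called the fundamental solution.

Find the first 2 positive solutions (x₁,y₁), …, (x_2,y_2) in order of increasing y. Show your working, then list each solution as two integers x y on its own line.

d=252: √d = [15; 1,6,1,30] (ℓ=4, even), read p_3/q_3
i=0: a=15 ⇒ p=15, q=1
i=1: a=1 ⇒ p=16, q=1
i=2: a=6 ⇒ p=111, q=7
i=3: a=1 ⇒ p=127, q=8
→ (127, 8).  Check: 127²=16129, 252·8²=16128, difference 1.
k=2:  x_2 = 127·127+252·8·8 = 32257,  y_2 = 127·8+8·127 = 2032

127 8
32257 2032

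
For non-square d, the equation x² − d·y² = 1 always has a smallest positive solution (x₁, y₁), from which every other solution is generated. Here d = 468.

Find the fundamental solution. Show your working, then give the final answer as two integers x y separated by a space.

d=468: √d = [21; 1,1,1,2,1,1,1,42] (ℓ=8, even), read p_7/q_7
a_0=21:  p_0=21·1+0=21,  q_0=21·0+1=1
a_1=1:  p_1=1·21+1=22,  q_1=1·1+0=1
a_2=1:  p_2=1·22+21=43,  q_2=1·1+1=2
a_3=1:  p_3=1·43+22=65,  q_3=1·2+1=3
a_4=2:  p_4=2·65+43=173,  q_4=2·3+2=8
a_5=1:  p_5=1·173+65=238,  q_5=1·8+3=11
a_6=1:  p_6=1·238+173=411,  q_6=1·11+8=19
a_7=1:  p_7=1·411+238=649,  q_7=1·19+11=30
(x₁, y₁) = (649, 30);  649² − 468·30² = 1 ✓

649 30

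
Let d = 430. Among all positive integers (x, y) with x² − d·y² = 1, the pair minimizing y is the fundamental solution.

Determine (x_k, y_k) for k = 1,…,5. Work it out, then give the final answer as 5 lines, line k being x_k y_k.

2862251 138030
16384961574001 790153011060
93795745300289010251 4523232492118854090
536933931562978654798296001 25893253447598574322902120
3073679365100040639604854765306251 148225981147280410676109712890150

[20; 1,2,1,3,1,…,2,1,40] for √430; ℓ=14 ⇒ convergent index 13
step 0: (20, 1)  from 20·(1,0) + (0,1)
step 1: (21, 1)  from 1·(20,1) + (1,0)
…
step 3: (83, 4)  from 1·(62,3) + (21,1)
step 4: (311, 15)  from 3·(83,4) + (62,3)
…
step 6: (2675, 129)  from 6·(394,19) + (311,15)
step 7: (21794, 1051)  from 8·(2675,129) + (394,19)
…
step 9: (155233, 7486)  from 1·(133439,6435) + (21794,1051)
step 10: (599138, 28893)  from 3·(155233,7486) + (133439,6435)
…
step 12: (2107880, 101651)  from 2·(754371,36379) + (599138,28893)
step 13: (2862251, 138030)  from 1·(2107880,101651) + (754371,36379)
(x₁, y₁) = (2862251, 138030);  2862251² − 430·138030² = 1 ✓
(2862251+138030√430)^2 = 16384961574001 + 790153011060√430
(2862251+138030√430)^3 = 93795745300289010251 + 4523232492118854090√430
(2862251+138030√430)^4 = 536933931562978654798296001 + 25893253447598574322902120√430
(2862251+138030√430)^5 = 3073679365100040639604854765306251 + 148225981147280410676109712890150√430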